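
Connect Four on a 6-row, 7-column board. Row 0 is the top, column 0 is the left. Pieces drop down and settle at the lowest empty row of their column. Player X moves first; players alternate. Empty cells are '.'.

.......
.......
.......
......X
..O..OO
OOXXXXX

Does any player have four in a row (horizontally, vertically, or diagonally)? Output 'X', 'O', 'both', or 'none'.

X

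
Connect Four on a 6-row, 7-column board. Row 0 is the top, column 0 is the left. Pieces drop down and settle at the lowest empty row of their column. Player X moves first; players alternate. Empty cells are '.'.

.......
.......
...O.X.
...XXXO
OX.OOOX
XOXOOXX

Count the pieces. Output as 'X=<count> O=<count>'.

X=10 O=9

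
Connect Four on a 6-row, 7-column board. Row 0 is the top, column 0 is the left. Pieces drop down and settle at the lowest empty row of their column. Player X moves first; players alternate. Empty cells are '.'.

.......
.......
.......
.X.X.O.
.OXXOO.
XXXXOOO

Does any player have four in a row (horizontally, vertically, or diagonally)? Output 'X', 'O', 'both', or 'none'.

X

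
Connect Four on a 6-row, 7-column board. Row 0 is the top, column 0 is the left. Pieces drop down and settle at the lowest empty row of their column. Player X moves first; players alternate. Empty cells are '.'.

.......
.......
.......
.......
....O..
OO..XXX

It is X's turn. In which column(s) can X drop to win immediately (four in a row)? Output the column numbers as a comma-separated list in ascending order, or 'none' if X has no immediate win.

Answer: 3

Derivation:
col 0: drop X → no win
col 1: drop X → no win
col 2: drop X → no win
col 3: drop X → WIN!
col 4: drop X → no win
col 5: drop X → no win
col 6: drop X → no win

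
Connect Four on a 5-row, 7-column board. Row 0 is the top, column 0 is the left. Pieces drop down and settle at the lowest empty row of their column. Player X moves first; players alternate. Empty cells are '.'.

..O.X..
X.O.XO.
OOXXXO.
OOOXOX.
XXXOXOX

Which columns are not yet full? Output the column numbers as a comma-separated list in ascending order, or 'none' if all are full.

col 0: top cell = '.' → open
col 1: top cell = '.' → open
col 2: top cell = 'O' → FULL
col 3: top cell = '.' → open
col 4: top cell = 'X' → FULL
col 5: top cell = '.' → open
col 6: top cell = '.' → open

Answer: 0,1,3,5,6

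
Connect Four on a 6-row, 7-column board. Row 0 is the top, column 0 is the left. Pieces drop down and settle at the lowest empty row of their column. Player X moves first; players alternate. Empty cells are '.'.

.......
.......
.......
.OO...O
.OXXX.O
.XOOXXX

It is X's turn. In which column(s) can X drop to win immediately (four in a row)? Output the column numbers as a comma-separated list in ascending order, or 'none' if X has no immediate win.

col 0: drop X → no win
col 1: drop X → no win
col 2: drop X → no win
col 3: drop X → no win
col 4: drop X → no win
col 5: drop X → WIN!
col 6: drop X → no win

Answer: 5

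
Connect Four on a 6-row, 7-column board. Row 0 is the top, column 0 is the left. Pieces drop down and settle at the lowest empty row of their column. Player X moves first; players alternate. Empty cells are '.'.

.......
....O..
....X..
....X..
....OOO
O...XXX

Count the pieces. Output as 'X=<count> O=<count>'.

X=5 O=5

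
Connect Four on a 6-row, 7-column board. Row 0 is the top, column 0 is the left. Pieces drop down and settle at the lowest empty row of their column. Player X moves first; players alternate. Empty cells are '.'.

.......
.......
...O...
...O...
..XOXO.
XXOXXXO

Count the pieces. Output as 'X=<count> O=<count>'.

X=7 O=6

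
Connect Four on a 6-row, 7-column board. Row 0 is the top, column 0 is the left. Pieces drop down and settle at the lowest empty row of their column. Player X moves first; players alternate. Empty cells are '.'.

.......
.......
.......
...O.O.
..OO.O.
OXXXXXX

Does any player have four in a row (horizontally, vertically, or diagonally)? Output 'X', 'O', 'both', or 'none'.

X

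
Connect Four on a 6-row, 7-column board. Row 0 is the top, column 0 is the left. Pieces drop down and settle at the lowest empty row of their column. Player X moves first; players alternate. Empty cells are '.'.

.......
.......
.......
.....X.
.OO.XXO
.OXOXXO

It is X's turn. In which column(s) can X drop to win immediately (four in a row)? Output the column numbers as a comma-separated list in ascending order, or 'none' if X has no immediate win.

col 0: drop X → no win
col 1: drop X → no win
col 2: drop X → no win
col 3: drop X → no win
col 4: drop X → no win
col 5: drop X → WIN!
col 6: drop X → no win

Answer: 5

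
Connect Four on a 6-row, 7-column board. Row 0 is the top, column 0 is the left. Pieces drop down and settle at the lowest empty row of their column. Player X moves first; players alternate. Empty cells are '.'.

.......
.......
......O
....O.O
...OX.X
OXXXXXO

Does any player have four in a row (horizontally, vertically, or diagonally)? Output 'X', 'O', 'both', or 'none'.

X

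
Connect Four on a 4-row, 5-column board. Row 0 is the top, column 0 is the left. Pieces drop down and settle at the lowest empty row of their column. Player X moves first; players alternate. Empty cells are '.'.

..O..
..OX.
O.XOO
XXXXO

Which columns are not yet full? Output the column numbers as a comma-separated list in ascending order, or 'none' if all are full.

Answer: 0,1,3,4

Derivation:
col 0: top cell = '.' → open
col 1: top cell = '.' → open
col 2: top cell = 'O' → FULL
col 3: top cell = '.' → open
col 4: top cell = '.' → open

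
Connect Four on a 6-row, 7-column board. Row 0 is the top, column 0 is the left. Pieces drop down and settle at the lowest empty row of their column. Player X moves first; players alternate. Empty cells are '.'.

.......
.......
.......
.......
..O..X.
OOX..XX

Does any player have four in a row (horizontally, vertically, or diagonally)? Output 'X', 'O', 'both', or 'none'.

none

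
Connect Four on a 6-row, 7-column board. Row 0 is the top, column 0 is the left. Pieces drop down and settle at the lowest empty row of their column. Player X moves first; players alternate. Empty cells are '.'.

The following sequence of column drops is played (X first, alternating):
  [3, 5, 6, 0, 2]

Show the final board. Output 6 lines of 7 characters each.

Answer: .......
.......
.......
.......
.......
O.XX.OX

Derivation:
Move 1: X drops in col 3, lands at row 5
Move 2: O drops in col 5, lands at row 5
Move 3: X drops in col 6, lands at row 5
Move 4: O drops in col 0, lands at row 5
Move 5: X drops in col 2, lands at row 5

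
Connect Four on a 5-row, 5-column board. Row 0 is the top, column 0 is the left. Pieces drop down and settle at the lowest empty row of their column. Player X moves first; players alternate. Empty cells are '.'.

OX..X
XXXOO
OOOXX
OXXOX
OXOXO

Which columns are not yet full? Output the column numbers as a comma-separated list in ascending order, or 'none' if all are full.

col 0: top cell = 'O' → FULL
col 1: top cell = 'X' → FULL
col 2: top cell = '.' → open
col 3: top cell = '.' → open
col 4: top cell = 'X' → FULL

Answer: 2,3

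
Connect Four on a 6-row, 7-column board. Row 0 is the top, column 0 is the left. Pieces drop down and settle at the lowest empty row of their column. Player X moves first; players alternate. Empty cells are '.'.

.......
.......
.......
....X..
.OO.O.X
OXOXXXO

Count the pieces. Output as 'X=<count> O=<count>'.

X=6 O=6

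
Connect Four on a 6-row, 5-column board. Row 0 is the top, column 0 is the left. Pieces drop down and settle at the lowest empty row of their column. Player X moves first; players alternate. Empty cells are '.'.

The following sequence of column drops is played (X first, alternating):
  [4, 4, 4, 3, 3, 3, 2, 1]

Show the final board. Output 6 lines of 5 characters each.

Move 1: X drops in col 4, lands at row 5
Move 2: O drops in col 4, lands at row 4
Move 3: X drops in col 4, lands at row 3
Move 4: O drops in col 3, lands at row 5
Move 5: X drops in col 3, lands at row 4
Move 6: O drops in col 3, lands at row 3
Move 7: X drops in col 2, lands at row 5
Move 8: O drops in col 1, lands at row 5

Answer: .....
.....
.....
...OX
...XO
.OXOX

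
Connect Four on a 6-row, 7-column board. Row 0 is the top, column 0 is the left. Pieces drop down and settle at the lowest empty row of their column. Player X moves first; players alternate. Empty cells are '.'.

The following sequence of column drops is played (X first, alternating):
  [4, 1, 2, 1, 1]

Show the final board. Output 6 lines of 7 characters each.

Move 1: X drops in col 4, lands at row 5
Move 2: O drops in col 1, lands at row 5
Move 3: X drops in col 2, lands at row 5
Move 4: O drops in col 1, lands at row 4
Move 5: X drops in col 1, lands at row 3

Answer: .......
.......
.......
.X.....
.O.....
.OX.X..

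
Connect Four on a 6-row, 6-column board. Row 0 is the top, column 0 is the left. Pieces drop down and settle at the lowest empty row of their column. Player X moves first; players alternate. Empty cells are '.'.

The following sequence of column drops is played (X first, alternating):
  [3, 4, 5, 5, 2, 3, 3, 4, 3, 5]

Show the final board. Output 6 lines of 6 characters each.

Move 1: X drops in col 3, lands at row 5
Move 2: O drops in col 4, lands at row 5
Move 3: X drops in col 5, lands at row 5
Move 4: O drops in col 5, lands at row 4
Move 5: X drops in col 2, lands at row 5
Move 6: O drops in col 3, lands at row 4
Move 7: X drops in col 3, lands at row 3
Move 8: O drops in col 4, lands at row 4
Move 9: X drops in col 3, lands at row 2
Move 10: O drops in col 5, lands at row 3

Answer: ......
......
...X..
...X.O
...OOO
..XXOX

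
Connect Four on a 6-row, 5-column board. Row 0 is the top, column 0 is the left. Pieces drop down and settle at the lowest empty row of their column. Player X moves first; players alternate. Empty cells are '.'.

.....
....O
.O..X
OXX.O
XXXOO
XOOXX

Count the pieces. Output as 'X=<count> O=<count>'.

X=9 O=8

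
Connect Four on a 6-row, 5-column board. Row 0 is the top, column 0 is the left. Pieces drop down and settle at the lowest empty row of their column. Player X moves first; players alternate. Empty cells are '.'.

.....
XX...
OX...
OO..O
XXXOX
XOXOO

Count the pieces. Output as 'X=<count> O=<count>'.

X=9 O=8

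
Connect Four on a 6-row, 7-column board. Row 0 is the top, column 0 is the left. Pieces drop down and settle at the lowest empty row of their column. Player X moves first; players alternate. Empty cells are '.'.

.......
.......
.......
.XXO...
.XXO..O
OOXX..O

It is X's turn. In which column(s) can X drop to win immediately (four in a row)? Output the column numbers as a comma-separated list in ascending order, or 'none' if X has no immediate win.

Answer: 2

Derivation:
col 0: drop X → no win
col 1: drop X → no win
col 2: drop X → WIN!
col 3: drop X → no win
col 4: drop X → no win
col 5: drop X → no win
col 6: drop X → no win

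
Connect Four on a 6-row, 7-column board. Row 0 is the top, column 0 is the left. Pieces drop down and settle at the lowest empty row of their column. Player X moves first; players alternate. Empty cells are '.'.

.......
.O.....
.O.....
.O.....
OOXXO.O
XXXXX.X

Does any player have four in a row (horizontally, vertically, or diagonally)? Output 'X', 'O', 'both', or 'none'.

both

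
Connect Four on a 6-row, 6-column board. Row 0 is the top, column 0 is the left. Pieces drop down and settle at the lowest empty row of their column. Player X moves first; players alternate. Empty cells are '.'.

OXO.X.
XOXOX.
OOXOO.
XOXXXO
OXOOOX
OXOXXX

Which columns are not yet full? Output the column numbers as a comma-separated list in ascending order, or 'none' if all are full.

Answer: 3,5

Derivation:
col 0: top cell = 'O' → FULL
col 1: top cell = 'X' → FULL
col 2: top cell = 'O' → FULL
col 3: top cell = '.' → open
col 4: top cell = 'X' → FULL
col 5: top cell = '.' → open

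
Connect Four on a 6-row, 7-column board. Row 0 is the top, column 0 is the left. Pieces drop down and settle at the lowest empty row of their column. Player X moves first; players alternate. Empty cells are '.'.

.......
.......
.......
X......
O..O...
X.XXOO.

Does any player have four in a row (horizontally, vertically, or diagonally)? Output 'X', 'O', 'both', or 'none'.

none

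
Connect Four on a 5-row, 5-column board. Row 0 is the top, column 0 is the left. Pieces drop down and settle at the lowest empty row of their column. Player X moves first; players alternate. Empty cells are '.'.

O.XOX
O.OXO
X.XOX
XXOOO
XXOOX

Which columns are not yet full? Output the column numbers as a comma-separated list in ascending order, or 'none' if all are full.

col 0: top cell = 'O' → FULL
col 1: top cell = '.' → open
col 2: top cell = 'X' → FULL
col 3: top cell = 'O' → FULL
col 4: top cell = 'X' → FULL

Answer: 1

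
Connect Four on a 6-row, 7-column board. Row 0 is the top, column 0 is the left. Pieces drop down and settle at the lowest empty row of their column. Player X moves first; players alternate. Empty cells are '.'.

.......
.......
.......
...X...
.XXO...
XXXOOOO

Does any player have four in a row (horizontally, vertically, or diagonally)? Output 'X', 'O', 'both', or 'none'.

O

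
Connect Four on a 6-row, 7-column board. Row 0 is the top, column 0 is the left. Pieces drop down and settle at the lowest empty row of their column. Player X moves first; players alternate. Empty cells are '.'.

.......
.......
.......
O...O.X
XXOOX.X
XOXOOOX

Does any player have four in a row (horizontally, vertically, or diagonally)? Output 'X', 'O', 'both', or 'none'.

none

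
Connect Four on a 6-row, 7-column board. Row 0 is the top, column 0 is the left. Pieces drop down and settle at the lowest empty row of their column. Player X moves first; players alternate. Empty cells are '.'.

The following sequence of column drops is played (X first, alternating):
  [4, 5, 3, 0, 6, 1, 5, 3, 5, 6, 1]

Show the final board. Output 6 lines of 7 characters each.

Answer: .......
.......
.......
.....X.
.X.O.XO
OO.XXOX

Derivation:
Move 1: X drops in col 4, lands at row 5
Move 2: O drops in col 5, lands at row 5
Move 3: X drops in col 3, lands at row 5
Move 4: O drops in col 0, lands at row 5
Move 5: X drops in col 6, lands at row 5
Move 6: O drops in col 1, lands at row 5
Move 7: X drops in col 5, lands at row 4
Move 8: O drops in col 3, lands at row 4
Move 9: X drops in col 5, lands at row 3
Move 10: O drops in col 6, lands at row 4
Move 11: X drops in col 1, lands at row 4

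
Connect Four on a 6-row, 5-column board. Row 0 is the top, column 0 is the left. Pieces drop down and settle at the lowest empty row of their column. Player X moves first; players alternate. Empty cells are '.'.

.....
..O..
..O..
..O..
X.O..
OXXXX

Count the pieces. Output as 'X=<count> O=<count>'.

X=5 O=5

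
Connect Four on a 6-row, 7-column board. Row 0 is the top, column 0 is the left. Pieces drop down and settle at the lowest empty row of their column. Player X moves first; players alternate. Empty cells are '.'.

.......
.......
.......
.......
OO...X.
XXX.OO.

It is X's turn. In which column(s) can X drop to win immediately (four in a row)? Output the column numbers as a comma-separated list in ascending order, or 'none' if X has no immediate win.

col 0: drop X → no win
col 1: drop X → no win
col 2: drop X → no win
col 3: drop X → WIN!
col 4: drop X → no win
col 5: drop X → no win
col 6: drop X → no win

Answer: 3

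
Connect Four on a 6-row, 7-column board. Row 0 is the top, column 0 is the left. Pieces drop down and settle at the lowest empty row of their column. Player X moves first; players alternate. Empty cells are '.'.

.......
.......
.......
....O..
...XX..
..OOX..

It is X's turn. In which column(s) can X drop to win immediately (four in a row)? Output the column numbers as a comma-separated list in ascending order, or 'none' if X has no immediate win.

col 0: drop X → no win
col 1: drop X → no win
col 2: drop X → no win
col 3: drop X → no win
col 4: drop X → no win
col 5: drop X → no win
col 6: drop X → no win

Answer: none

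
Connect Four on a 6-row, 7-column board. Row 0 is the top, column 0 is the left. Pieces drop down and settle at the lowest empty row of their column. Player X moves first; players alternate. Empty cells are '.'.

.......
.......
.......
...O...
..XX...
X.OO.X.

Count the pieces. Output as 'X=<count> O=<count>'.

X=4 O=3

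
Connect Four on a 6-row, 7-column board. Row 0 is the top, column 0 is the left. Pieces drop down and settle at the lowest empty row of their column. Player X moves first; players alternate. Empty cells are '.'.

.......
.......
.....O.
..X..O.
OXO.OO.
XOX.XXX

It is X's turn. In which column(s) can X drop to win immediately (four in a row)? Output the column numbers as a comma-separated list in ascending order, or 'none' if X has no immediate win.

Answer: 3

Derivation:
col 0: drop X → no win
col 1: drop X → no win
col 2: drop X → no win
col 3: drop X → WIN!
col 4: drop X → no win
col 5: drop X → no win
col 6: drop X → no win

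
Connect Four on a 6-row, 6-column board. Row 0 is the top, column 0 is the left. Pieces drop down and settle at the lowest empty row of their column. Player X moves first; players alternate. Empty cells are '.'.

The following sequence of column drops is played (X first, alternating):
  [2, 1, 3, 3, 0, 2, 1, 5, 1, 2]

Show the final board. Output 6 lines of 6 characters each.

Answer: ......
......
......
.XO...
.XOO..
XOXX.O

Derivation:
Move 1: X drops in col 2, lands at row 5
Move 2: O drops in col 1, lands at row 5
Move 3: X drops in col 3, lands at row 5
Move 4: O drops in col 3, lands at row 4
Move 5: X drops in col 0, lands at row 5
Move 6: O drops in col 2, lands at row 4
Move 7: X drops in col 1, lands at row 4
Move 8: O drops in col 5, lands at row 5
Move 9: X drops in col 1, lands at row 3
Move 10: O drops in col 2, lands at row 3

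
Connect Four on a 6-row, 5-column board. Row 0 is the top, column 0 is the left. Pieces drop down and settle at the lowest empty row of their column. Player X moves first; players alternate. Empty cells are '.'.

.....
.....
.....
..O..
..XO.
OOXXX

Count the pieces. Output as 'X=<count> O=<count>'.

X=4 O=4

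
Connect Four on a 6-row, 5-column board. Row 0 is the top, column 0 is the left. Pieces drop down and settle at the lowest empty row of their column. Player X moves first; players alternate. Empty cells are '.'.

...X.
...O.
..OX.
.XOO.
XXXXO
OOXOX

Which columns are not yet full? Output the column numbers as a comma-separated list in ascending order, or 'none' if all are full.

Answer: 0,1,2,4

Derivation:
col 0: top cell = '.' → open
col 1: top cell = '.' → open
col 2: top cell = '.' → open
col 3: top cell = 'X' → FULL
col 4: top cell = '.' → open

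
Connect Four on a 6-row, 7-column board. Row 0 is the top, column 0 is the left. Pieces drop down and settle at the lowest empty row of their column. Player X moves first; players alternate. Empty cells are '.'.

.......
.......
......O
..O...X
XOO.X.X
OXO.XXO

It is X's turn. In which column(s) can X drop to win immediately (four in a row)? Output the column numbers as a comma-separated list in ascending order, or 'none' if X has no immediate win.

col 0: drop X → no win
col 1: drop X → no win
col 2: drop X → no win
col 3: drop X → no win
col 4: drop X → no win
col 5: drop X → no win
col 6: drop X → no win

Answer: none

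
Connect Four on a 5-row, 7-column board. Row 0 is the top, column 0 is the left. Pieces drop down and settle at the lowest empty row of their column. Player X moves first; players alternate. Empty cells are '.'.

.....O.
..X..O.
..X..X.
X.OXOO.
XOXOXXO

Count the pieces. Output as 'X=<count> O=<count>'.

X=9 O=8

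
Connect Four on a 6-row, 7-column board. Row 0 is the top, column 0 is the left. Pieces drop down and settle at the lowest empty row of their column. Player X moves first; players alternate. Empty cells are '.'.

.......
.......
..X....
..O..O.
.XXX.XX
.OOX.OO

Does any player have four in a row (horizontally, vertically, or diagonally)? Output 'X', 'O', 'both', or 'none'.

none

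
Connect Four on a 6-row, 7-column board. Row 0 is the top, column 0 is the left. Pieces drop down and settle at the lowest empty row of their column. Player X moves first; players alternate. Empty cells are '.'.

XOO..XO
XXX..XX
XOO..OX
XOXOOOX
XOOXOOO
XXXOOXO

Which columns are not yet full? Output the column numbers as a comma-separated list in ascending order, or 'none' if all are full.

Answer: 3,4

Derivation:
col 0: top cell = 'X' → FULL
col 1: top cell = 'O' → FULL
col 2: top cell = 'O' → FULL
col 3: top cell = '.' → open
col 4: top cell = '.' → open
col 5: top cell = 'X' → FULL
col 6: top cell = 'O' → FULL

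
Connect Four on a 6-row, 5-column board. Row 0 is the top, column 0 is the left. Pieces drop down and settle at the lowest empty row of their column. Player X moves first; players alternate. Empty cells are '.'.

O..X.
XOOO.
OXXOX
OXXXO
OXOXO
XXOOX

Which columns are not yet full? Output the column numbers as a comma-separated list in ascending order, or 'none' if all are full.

Answer: 1,2,4

Derivation:
col 0: top cell = 'O' → FULL
col 1: top cell = '.' → open
col 2: top cell = '.' → open
col 3: top cell = 'X' → FULL
col 4: top cell = '.' → open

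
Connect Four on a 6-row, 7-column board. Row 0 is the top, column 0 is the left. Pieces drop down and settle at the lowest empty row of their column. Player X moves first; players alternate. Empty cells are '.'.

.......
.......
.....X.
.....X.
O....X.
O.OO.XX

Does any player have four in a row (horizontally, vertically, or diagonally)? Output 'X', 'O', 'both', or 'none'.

X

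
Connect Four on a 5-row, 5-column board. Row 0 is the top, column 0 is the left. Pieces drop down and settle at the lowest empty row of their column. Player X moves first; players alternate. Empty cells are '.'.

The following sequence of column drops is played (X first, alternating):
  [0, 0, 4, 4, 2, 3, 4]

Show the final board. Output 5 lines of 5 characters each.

Move 1: X drops in col 0, lands at row 4
Move 2: O drops in col 0, lands at row 3
Move 3: X drops in col 4, lands at row 4
Move 4: O drops in col 4, lands at row 3
Move 5: X drops in col 2, lands at row 4
Move 6: O drops in col 3, lands at row 4
Move 7: X drops in col 4, lands at row 2

Answer: .....
.....
....X
O...O
X.XOX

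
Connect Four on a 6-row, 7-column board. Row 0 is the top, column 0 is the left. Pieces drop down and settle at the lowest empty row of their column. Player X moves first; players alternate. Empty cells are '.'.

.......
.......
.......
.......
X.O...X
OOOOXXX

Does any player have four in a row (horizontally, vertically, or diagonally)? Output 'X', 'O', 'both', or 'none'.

O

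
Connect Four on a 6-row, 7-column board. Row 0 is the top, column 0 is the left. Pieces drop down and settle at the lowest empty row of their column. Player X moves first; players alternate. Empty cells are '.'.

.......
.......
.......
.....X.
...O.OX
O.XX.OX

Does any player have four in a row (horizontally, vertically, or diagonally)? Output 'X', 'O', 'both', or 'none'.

none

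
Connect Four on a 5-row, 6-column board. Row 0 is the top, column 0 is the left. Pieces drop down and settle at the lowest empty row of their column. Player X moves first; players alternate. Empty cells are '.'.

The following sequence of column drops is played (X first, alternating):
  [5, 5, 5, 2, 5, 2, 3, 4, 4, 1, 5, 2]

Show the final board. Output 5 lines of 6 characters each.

Move 1: X drops in col 5, lands at row 4
Move 2: O drops in col 5, lands at row 3
Move 3: X drops in col 5, lands at row 2
Move 4: O drops in col 2, lands at row 4
Move 5: X drops in col 5, lands at row 1
Move 6: O drops in col 2, lands at row 3
Move 7: X drops in col 3, lands at row 4
Move 8: O drops in col 4, lands at row 4
Move 9: X drops in col 4, lands at row 3
Move 10: O drops in col 1, lands at row 4
Move 11: X drops in col 5, lands at row 0
Move 12: O drops in col 2, lands at row 2

Answer: .....X
.....X
..O..X
..O.XO
.OOXOX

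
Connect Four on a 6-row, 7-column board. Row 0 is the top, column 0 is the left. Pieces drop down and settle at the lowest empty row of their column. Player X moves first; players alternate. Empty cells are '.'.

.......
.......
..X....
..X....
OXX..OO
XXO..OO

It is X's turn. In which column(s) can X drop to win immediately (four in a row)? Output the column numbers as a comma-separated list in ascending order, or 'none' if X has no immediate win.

Answer: 2

Derivation:
col 0: drop X → no win
col 1: drop X → no win
col 2: drop X → WIN!
col 3: drop X → no win
col 4: drop X → no win
col 5: drop X → no win
col 6: drop X → no win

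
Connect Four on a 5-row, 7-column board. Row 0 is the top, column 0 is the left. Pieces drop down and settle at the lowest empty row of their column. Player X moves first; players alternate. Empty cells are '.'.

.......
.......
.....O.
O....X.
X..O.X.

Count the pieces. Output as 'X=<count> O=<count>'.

X=3 O=3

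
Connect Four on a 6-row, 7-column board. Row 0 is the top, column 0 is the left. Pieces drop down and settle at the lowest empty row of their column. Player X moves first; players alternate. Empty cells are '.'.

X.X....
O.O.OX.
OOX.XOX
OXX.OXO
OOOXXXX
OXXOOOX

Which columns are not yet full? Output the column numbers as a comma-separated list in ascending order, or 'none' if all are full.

col 0: top cell = 'X' → FULL
col 1: top cell = '.' → open
col 2: top cell = 'X' → FULL
col 3: top cell = '.' → open
col 4: top cell = '.' → open
col 5: top cell = '.' → open
col 6: top cell = '.' → open

Answer: 1,3,4,5,6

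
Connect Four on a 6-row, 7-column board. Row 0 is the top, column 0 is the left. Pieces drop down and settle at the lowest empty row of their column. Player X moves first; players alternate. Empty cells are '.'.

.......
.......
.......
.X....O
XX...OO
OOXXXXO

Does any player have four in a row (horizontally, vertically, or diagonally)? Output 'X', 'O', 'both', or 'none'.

X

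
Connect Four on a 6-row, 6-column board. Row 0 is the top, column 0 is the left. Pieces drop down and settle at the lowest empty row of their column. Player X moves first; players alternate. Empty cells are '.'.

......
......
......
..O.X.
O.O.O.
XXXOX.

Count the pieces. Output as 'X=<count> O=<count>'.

X=5 O=5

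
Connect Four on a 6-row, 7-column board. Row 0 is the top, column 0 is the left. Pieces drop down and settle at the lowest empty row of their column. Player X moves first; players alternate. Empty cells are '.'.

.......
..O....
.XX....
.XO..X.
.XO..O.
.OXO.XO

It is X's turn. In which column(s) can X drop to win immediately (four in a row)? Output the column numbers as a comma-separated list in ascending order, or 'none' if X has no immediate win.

col 0: drop X → no win
col 1: drop X → WIN!
col 2: drop X → no win
col 3: drop X → no win
col 4: drop X → no win
col 5: drop X → no win
col 6: drop X → no win

Answer: 1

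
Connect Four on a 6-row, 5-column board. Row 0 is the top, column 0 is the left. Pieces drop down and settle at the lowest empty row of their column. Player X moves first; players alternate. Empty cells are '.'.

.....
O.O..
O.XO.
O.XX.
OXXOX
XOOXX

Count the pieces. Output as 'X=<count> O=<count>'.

X=9 O=9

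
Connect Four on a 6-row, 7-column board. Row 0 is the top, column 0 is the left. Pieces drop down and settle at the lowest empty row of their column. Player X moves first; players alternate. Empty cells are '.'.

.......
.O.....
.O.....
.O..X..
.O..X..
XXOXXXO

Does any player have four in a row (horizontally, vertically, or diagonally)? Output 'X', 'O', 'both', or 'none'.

O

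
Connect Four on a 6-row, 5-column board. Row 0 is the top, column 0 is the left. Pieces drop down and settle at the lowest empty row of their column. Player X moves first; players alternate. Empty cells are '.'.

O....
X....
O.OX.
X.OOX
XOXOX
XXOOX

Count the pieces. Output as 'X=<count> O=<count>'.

X=10 O=9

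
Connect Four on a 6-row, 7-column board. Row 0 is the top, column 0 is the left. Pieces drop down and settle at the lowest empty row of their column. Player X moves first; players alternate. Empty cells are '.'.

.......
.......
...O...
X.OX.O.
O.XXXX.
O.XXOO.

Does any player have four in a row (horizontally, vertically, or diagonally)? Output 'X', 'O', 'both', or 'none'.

X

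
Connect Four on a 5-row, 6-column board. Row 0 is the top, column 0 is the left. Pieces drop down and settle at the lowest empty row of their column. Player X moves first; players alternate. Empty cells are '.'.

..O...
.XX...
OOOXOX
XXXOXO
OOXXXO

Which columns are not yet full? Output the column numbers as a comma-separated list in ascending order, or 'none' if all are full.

col 0: top cell = '.' → open
col 1: top cell = '.' → open
col 2: top cell = 'O' → FULL
col 3: top cell = '.' → open
col 4: top cell = '.' → open
col 5: top cell = '.' → open

Answer: 0,1,3,4,5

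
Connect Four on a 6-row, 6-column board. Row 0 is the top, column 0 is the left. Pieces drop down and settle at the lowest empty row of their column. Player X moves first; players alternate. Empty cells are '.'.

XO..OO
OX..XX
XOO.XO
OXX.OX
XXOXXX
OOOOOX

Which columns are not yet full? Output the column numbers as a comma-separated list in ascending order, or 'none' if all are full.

Answer: 2,3

Derivation:
col 0: top cell = 'X' → FULL
col 1: top cell = 'O' → FULL
col 2: top cell = '.' → open
col 3: top cell = '.' → open
col 4: top cell = 'O' → FULL
col 5: top cell = 'O' → FULL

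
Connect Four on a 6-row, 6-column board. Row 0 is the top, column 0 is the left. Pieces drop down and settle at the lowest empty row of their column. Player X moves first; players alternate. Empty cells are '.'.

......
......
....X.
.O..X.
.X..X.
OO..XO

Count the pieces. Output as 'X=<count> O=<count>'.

X=5 O=4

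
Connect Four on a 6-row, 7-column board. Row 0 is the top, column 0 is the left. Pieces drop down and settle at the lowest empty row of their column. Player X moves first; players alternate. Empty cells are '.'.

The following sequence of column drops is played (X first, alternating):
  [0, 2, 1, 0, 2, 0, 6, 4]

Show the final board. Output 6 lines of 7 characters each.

Answer: .......
.......
.......
O......
O.X....
XXO.O.X

Derivation:
Move 1: X drops in col 0, lands at row 5
Move 2: O drops in col 2, lands at row 5
Move 3: X drops in col 1, lands at row 5
Move 4: O drops in col 0, lands at row 4
Move 5: X drops in col 2, lands at row 4
Move 6: O drops in col 0, lands at row 3
Move 7: X drops in col 6, lands at row 5
Move 8: O drops in col 4, lands at row 5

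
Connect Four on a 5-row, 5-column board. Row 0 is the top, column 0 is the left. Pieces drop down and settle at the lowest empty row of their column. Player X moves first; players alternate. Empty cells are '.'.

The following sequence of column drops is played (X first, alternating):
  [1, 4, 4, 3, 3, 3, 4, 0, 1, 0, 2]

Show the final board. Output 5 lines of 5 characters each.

Answer: .....
.....
...OX
OX.XX
OXXOO

Derivation:
Move 1: X drops in col 1, lands at row 4
Move 2: O drops in col 4, lands at row 4
Move 3: X drops in col 4, lands at row 3
Move 4: O drops in col 3, lands at row 4
Move 5: X drops in col 3, lands at row 3
Move 6: O drops in col 3, lands at row 2
Move 7: X drops in col 4, lands at row 2
Move 8: O drops in col 0, lands at row 4
Move 9: X drops in col 1, lands at row 3
Move 10: O drops in col 0, lands at row 3
Move 11: X drops in col 2, lands at row 4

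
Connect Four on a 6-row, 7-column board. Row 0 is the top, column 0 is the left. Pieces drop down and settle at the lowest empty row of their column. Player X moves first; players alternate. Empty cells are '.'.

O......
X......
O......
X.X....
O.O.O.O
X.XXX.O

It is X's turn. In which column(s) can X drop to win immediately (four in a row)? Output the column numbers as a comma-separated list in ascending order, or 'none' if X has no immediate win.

Answer: 1,5

Derivation:
col 1: drop X → WIN!
col 2: drop X → no win
col 3: drop X → no win
col 4: drop X → no win
col 5: drop X → WIN!
col 6: drop X → no win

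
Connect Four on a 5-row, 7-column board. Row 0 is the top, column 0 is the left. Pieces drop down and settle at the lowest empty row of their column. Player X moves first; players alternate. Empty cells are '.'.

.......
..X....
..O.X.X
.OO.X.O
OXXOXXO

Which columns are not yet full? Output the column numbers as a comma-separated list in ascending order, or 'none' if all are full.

col 0: top cell = '.' → open
col 1: top cell = '.' → open
col 2: top cell = '.' → open
col 3: top cell = '.' → open
col 4: top cell = '.' → open
col 5: top cell = '.' → open
col 6: top cell = '.' → open

Answer: 0,1,2,3,4,5,6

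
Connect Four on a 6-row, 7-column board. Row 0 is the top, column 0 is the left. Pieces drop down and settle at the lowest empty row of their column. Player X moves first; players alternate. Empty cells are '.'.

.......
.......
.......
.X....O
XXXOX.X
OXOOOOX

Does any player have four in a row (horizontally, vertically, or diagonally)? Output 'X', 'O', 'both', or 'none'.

O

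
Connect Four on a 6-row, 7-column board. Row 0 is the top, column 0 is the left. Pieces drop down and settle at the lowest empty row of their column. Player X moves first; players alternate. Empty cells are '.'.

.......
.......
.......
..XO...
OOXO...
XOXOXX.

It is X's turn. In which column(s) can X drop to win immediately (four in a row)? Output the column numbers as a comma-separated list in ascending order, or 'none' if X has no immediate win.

Answer: 2

Derivation:
col 0: drop X → no win
col 1: drop X → no win
col 2: drop X → WIN!
col 3: drop X → no win
col 4: drop X → no win
col 5: drop X → no win
col 6: drop X → no win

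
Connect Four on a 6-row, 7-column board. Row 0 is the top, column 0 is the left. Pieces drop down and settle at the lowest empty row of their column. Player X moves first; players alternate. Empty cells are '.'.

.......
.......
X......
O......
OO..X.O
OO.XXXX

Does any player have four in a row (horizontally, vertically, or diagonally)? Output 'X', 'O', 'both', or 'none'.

X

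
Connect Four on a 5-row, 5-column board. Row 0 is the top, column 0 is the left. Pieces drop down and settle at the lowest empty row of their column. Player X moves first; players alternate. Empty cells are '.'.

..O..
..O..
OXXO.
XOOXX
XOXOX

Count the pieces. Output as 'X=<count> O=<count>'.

X=8 O=8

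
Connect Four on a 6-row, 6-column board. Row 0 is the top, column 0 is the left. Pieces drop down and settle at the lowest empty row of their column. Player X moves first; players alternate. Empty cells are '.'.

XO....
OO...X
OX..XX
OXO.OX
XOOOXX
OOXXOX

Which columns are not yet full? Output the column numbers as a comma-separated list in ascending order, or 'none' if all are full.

Answer: 2,3,4,5

Derivation:
col 0: top cell = 'X' → FULL
col 1: top cell = 'O' → FULL
col 2: top cell = '.' → open
col 3: top cell = '.' → open
col 4: top cell = '.' → open
col 5: top cell = '.' → open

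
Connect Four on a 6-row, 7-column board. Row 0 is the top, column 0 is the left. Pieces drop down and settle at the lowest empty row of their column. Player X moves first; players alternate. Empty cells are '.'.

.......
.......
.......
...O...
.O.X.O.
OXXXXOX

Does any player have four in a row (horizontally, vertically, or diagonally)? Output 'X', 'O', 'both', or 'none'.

X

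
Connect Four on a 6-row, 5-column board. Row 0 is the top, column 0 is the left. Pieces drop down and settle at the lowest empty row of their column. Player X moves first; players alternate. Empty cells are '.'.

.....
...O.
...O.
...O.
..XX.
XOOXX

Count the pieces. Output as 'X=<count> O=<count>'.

X=5 O=5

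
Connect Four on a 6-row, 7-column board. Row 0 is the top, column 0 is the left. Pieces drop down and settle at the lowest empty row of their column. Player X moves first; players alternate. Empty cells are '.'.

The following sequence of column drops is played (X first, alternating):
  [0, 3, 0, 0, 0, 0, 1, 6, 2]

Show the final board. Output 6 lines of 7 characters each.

Move 1: X drops in col 0, lands at row 5
Move 2: O drops in col 3, lands at row 5
Move 3: X drops in col 0, lands at row 4
Move 4: O drops in col 0, lands at row 3
Move 5: X drops in col 0, lands at row 2
Move 6: O drops in col 0, lands at row 1
Move 7: X drops in col 1, lands at row 5
Move 8: O drops in col 6, lands at row 5
Move 9: X drops in col 2, lands at row 5

Answer: .......
O......
X......
O......
X......
XXXO..O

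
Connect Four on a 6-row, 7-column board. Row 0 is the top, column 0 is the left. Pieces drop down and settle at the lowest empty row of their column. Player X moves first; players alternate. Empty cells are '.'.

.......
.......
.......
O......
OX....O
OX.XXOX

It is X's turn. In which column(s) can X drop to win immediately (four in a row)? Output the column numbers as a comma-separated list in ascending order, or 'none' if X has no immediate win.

Answer: 2

Derivation:
col 0: drop X → no win
col 1: drop X → no win
col 2: drop X → WIN!
col 3: drop X → no win
col 4: drop X → no win
col 5: drop X → no win
col 6: drop X → no win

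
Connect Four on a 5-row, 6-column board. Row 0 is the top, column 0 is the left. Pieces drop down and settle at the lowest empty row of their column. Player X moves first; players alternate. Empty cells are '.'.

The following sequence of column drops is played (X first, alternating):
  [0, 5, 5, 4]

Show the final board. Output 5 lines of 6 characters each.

Answer: ......
......
......
.....X
X...OO

Derivation:
Move 1: X drops in col 0, lands at row 4
Move 2: O drops in col 5, lands at row 4
Move 3: X drops in col 5, lands at row 3
Move 4: O drops in col 4, lands at row 4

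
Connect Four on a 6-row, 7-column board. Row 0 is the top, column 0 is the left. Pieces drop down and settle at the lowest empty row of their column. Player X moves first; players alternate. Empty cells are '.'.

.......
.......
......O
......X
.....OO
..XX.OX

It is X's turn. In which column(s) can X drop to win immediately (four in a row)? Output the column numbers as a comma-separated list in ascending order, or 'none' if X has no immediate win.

Answer: none

Derivation:
col 0: drop X → no win
col 1: drop X → no win
col 2: drop X → no win
col 3: drop X → no win
col 4: drop X → no win
col 5: drop X → no win
col 6: drop X → no win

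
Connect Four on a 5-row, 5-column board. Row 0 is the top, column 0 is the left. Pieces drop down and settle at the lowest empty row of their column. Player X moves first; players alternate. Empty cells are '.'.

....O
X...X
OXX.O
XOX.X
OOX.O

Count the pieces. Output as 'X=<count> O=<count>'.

X=8 O=7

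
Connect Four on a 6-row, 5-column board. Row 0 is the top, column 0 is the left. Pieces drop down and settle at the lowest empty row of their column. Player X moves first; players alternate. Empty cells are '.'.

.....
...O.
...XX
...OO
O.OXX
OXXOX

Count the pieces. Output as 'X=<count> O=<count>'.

X=7 O=7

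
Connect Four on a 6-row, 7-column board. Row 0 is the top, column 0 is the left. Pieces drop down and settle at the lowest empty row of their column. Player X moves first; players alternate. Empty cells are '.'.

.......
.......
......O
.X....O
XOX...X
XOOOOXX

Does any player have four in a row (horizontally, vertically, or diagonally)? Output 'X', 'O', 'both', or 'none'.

O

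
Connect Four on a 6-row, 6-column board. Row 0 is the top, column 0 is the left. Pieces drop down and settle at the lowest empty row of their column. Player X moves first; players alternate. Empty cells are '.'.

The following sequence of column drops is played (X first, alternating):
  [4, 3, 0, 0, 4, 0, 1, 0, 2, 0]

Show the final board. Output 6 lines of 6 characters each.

Answer: ......
O.....
O.....
O.....
O...X.
XXXOX.

Derivation:
Move 1: X drops in col 4, lands at row 5
Move 2: O drops in col 3, lands at row 5
Move 3: X drops in col 0, lands at row 5
Move 4: O drops in col 0, lands at row 4
Move 5: X drops in col 4, lands at row 4
Move 6: O drops in col 0, lands at row 3
Move 7: X drops in col 1, lands at row 5
Move 8: O drops in col 0, lands at row 2
Move 9: X drops in col 2, lands at row 5
Move 10: O drops in col 0, lands at row 1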